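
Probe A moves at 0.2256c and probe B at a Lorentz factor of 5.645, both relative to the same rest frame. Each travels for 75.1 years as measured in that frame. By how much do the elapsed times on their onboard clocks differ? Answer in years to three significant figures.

A: γ = 1/√(1 − 0.2256²) = 1/√0.9491 = 1.026; τ_A = 75.1/1.026 = 73.16 years.
B: γ = 5.645; τ_B = 75.1/5.645 = 13.30 years.

|τ_A − τ_B| = 59.9 years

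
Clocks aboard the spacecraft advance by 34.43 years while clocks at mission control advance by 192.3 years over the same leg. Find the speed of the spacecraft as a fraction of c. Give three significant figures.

The proper time is measured aboard the spacecraft (both events occur at the spacecraft's location); Δt is measured at mission control. γ = Δt/τ = 192.3/34.43 = 5.585.
β = √(1 − 1/γ²) = √(1 − 0.03206) = √0.9679

v = 0.984c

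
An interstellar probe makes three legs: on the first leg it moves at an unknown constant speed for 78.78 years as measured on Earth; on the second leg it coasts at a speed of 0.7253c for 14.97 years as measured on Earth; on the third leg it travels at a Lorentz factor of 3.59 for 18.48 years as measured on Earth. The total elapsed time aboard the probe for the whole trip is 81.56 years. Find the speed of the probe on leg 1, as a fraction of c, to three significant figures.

β = 0.544

Leg 1: speed unknown; τ_1 = 78.78/γ_1.
Leg 2: γ = 1/√(1 − 0.7253²) = 1/√0.4739 = 1.453; τ_2 = 14.97/1.453 = 10.31 years.
Leg 3: γ = 3.59; τ_3 = 18.48/3.590 = 5.148 years.
Total proper time: τ_1 + 10.31 + 5.148 = 81.56, so τ_1 = 81.56 − 15.45 = 66.11 years.
γ_1 = 78.78/66.11 = 1.192; β = √(1 − 1/γ²) = √0.2959.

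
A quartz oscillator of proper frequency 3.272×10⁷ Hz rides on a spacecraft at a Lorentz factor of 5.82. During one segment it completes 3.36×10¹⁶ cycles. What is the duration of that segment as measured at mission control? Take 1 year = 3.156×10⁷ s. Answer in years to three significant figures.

Δt = 189 years

γ = 5.82
Proper time for N cycles: τ = N/f = 3.36×10¹⁶/(3.272×10⁷) = 1.027×10⁹ s = 32.54 years.
Lab-frame duration Δt = γτ = 5.820 × 32.54 = 189.4 years.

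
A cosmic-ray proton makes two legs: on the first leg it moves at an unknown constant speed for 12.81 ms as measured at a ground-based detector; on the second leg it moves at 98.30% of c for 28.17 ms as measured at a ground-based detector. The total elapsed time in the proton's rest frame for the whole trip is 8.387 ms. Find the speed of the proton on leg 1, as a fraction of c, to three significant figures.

β = 0.968

Leg 1: speed unknown; τ_1 = 12.81/γ_1.
Leg 2: β = 0.9830; γ = 1/√(1 − 0.9830²) = 1/√0.03371 = 5.446; τ_2 = 28.17/5.446 = 5.172 ms.
Total proper time: τ_1 + 5.172 = 8.387, so τ_1 = 8.387 − 5.172 = 3.215 ms.
γ_1 = 12.81/3.215 = 3.985; β = √(1 − 1/γ²) = √0.9370.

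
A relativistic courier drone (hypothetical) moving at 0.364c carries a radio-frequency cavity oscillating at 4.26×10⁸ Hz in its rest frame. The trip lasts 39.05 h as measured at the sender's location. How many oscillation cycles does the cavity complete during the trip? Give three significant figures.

γ = 1/√(1 − 0.364²) = 1/√0.8675 = 1.074
The oscillator's own cycle count is N = f × τ where τ is the proper time aboard the drone. τ = Δt/γ = 39.05/1.074 = 36.37 h = 1.309×10⁵ s.
N = 4.26×10⁸ × 1.309×10⁵ = 5.578×10¹³.

N = 5.58×10¹³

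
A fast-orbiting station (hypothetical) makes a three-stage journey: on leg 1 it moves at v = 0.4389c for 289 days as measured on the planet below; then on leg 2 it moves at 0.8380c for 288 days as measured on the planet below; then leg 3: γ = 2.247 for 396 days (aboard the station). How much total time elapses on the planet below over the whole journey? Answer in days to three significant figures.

Leg 1: 289 days is already measured on the planet below.
Leg 2: 288 days is already measured on the planet below.
Leg 3: γ = 2.247; Δt_3 = 2.247 × 396 = 889.8 days.
Total: 289.0 + 288.0 + 889.8 days.

Δt = 1470 days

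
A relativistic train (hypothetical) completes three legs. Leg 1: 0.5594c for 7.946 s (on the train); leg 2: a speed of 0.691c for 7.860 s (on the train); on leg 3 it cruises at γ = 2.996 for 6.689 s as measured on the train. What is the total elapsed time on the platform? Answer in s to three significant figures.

Δt = 40.5 s

Leg 1: γ = 1/√(1 − 0.5594²) = 1/√0.6871 = 1.206; Δt_1 = 1.206 × 7.946 = 9.586 s.
Leg 2: γ = 1/√(1 − 0.691²) = 1/√0.5225 = 1.383; Δt_2 = 1.383 × 7.860 = 10.87 s.
Leg 3: γ = 2.996; Δt_3 = 2.996 × 6.689 = 20.04 s.
Total: 9.586 + 10.87 + 20.04 s.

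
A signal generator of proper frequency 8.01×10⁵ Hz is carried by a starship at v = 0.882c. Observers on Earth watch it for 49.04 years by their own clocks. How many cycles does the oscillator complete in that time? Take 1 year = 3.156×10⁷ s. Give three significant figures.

N = 5.84×10¹⁴

γ = 1/√(1 − 0.882²) = 1/√0.2221 = 2.122
During 49.04 years of lab time, the oscillator's proper time advances by τ = Δt/γ = 49.04/2.122 = 23.11 years = 7.294×10⁸ s.
N = f × τ = 8.01×10⁵ × 7.294×10⁸ = 5.842×10¹⁴.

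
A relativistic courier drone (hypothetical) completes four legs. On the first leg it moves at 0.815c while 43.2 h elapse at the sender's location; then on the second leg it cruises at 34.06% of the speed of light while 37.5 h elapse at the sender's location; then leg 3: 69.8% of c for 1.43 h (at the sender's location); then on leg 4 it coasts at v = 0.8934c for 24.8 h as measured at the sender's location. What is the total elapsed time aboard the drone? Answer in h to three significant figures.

Leg 1: γ = 1/√(1 − 0.815²) = 1/√0.3358 = 1.726; τ_1 = 43.2/1.726 = 25.03 h.
Leg 2: β = 0.3406; γ = 1/√(1 − 0.3406²) = 1/√0.8840 = 1.064; τ_2 = 37.5/1.064 = 35.26 h.
Leg 3: β = 0.698; γ = 1/√(1 − 0.698²) = 1/√0.5128 = 1.396; τ_3 = 1.43/1.396 = 1.024 h.
Leg 4: γ = 1/√(1 − 0.8934²) = 1/√0.2018 = 2.226; τ_4 = 24.8/2.226 = 11.14 h.
Total: 25.03 + 35.26 + 1.024 + 11.14 h.

τ = 72.5 h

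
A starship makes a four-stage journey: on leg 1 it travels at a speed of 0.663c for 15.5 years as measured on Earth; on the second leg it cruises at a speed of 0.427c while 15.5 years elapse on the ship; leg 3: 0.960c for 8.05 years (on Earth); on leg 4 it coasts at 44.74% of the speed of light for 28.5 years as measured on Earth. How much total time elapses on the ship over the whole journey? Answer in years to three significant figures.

Leg 1: γ = 1/√(1 − 0.663²) = 1/√0.5604 = 1.336; τ_1 = 15.5/1.336 = 11.60 years.
Leg 2: 15.5 years is already measured on the ship.
Leg 3: γ = 1/√(1 − 0.960²) = 25/7 ≈ 3.571; τ_3 = 8.05/3.571 = 2.254 years.
Leg 4: β = 0.4474; γ = 1/√(1 − 0.4474²) = 1/√0.7998 = 1.118; τ_4 = 28.5/1.118 = 25.49 years.
Total: 11.60 + 15.50 + 2.254 + 25.49 years.

τ = 54.8 years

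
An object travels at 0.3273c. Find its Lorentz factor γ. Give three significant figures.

γ = 1.06

γ = 1/√(1 − 0.3273²) = 1/√0.8929 = 1.058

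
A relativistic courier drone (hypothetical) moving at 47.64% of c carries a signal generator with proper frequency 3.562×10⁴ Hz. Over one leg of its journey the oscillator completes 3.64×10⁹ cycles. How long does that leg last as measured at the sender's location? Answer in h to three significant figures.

Δt = 32.3 h

β = 0.4764; γ = 1/√(1 − 0.4764²) = 1/√0.7730 = 1.137
Proper time for N cycles: τ = N/f = 3.64×10⁹/(3.562×10⁴) = 1.022×10⁵ s = 28.39 h.
Lab-frame duration Δt = γτ = 1.137 × 28.39 = 32.29 h.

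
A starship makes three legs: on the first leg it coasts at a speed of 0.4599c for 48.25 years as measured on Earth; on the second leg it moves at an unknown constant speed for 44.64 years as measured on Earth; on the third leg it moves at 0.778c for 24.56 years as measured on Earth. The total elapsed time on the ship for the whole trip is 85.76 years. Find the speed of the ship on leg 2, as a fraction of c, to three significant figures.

β = 0.788

Leg 1: γ = 1/√(1 − 0.4599²) = 1/√0.7885 = 1.126; τ_1 = 48.25/1.126 = 42.84 years.
Leg 2: speed unknown; τ_2 = 44.64/γ_2.
Leg 3: γ = 1/√(1 − 0.778²) = 1/√0.3947 = 1.592; τ_3 = 24.56/1.592 = 15.43 years.
Total proper time: 42.84 + τ_2 + 15.43 = 85.76, so τ_2 = 85.76 − 58.27 = 27.49 years.
γ_2 = 44.64/27.49 = 1.624; β = √(1 − 1/γ²) = √0.6209.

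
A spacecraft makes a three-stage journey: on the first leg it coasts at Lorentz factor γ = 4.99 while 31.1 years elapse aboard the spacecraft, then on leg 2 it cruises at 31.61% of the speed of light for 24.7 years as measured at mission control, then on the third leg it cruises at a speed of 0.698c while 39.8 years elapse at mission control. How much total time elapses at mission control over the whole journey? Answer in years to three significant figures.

Leg 1: γ = 4.99; Δt_1 = 4.990 × 31.1 = 155.2 years.
Leg 2: 24.7 years is already measured at mission control.
Leg 3: 39.8 years is already measured at mission control.
Total: 155.2 + 24.70 + 39.80 years.

Δt = 220 years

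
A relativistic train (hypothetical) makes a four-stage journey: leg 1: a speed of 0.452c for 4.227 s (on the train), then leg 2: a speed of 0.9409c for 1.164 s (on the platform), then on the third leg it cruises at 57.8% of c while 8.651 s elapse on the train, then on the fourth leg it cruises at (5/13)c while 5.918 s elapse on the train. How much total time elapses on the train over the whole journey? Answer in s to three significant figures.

τ = 19.2 s

Leg 1: 4.227 s is already measured on the train.
Leg 2: γ = 1/√(1 − 0.9409²) = 1/√0.1147 = 2.953; τ_2 = 1.164/2.953 = 0.3942 s.
Leg 3: 8.651 s is already measured on the train.
Leg 4: 5.918 s is already measured on the train.
Total: 4.227 + 0.3942 + 8.651 + 5.918 s.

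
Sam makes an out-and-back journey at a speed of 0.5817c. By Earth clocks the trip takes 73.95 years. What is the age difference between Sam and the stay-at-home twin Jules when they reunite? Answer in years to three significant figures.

Δt − τ = 13.8 years

γ = 1/√(1 − 0.5817²) = 1/√0.6616 = 1.229
Sam's elapsed proper time: τ = 73.95/1.229 = 60.15 years.
Age gap = Δt − τ = 73.95 − 60.15 years.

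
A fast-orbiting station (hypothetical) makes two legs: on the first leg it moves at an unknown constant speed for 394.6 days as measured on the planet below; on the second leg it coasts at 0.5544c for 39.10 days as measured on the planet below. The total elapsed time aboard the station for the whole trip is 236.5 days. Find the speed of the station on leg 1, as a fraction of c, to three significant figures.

β = 0.856

Leg 1: speed unknown; τ_1 = 394.6/γ_1.
Leg 2: γ = 1/√(1 − 0.5544²) = 1/√0.6926 = 1.202; τ_2 = 39.10/1.202 = 32.54 days.
Total proper time: τ_1 + 32.54 = 236.5, so τ_1 = 236.5 − 32.54 = 204.0 days.
γ_1 = 394.6/204.0 = 1.935; β = √(1 − 1/γ²) = √0.7328.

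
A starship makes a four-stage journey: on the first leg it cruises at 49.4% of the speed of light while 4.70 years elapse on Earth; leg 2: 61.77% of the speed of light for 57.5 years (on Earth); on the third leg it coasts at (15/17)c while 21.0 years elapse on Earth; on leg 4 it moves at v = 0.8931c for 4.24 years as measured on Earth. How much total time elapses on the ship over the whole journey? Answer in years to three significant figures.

Leg 1: β = 0.494; γ = 1/√(1 − 0.494²) = 1/√0.7560 = 1.150; τ_1 = 4.70/1.150 = 4.086 years.
Leg 2: β = 0.6177; γ = 1/√(1 − 0.6177²) = 1/√0.6184 = 1.272; τ_2 = 57.5/1.272 = 45.22 years.
Leg 3: γ = 1/√(1 − (15/17)²) = 17/8 = 2.125; τ_3 = 21.0/2.125 = 9.882 years.
Leg 4: γ = 1/√(1 − 0.8931²) = 1/√0.2024 = 2.223; τ_4 = 4.24/2.223 = 1.907 years.
Total: 4.086 + 45.22 + 9.882 + 1.907 years.

τ = 61.1 years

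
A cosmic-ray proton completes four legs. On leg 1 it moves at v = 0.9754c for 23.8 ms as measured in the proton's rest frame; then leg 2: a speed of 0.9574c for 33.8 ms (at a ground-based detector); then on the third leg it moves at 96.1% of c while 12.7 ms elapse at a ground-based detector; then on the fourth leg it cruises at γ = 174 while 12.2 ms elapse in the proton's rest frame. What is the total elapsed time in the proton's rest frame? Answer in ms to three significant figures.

Leg 1: 23.8 ms is already measured in the proton's rest frame.
Leg 2: γ = 1/√(1 − 0.9574²) = 1/√0.08339 = 3.463; τ_2 = 33.8/3.463 = 9.760 ms.
Leg 3: β = 0.961; γ = 1/√(1 − 0.961²) = 1/√0.07648 = 3.616; τ_3 = 12.7/3.616 = 3.512 ms.
Leg 4: 12.2 ms is already measured in the proton's rest frame.
Total: 23.80 + 9.760 + 3.512 + 12.20 ms.

τ = 49.3 ms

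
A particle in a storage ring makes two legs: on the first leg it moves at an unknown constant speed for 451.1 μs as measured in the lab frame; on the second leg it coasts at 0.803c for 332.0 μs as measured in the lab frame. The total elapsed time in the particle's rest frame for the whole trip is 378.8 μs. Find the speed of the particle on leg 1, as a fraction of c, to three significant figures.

Leg 1: speed unknown; τ_1 = 451.1/γ_1.
Leg 2: γ = 1/√(1 − 0.803²) = 1/√0.3552 = 1.678; τ_2 = 332.0/1.678 = 197.9 μs.
Total proper time: τ_1 + 197.9 = 378.8, so τ_1 = 378.8 − 197.9 = 180.9 μs.
γ_1 = 451.1/180.9 = 2.493; β = √(1 − 1/γ²) = √0.8391.

β = 0.916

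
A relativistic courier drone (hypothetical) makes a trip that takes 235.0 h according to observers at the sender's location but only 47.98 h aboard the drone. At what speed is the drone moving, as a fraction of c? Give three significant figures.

The proper time is measured aboard the drone (both events occur at the drone's location); Δt is measured at the sender's location. γ = Δt/τ = 235.0/47.98 = 4.898.
β = √(1 − 1/γ²) = √(1 − 0.04169) = √0.9583

β = 0.979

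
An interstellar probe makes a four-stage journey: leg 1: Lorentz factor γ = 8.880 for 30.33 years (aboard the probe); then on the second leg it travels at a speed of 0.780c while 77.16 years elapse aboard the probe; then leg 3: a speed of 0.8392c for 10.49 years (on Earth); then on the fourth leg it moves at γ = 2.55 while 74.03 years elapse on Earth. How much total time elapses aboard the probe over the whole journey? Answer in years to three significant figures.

τ = 142 years

Leg 1: 30.33 years is already measured aboard the probe.
Leg 2: 77.16 years is already measured aboard the probe.
Leg 3: γ = 1/√(1 − 0.8392²) = 1/√0.2957 = 1.839; τ_3 = 10.49/1.839 = 5.705 years.
Leg 4: γ = 2.55; τ_4 = 74.03/2.550 = 29.03 years.
Total: 30.33 + 77.16 + 5.705 + 29.03 years.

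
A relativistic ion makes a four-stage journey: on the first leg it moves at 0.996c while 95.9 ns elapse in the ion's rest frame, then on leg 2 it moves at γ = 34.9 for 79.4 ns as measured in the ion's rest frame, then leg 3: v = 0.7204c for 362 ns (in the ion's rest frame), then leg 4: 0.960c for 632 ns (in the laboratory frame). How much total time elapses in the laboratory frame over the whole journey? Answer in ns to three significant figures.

Δt = 5000 ns

Leg 1: γ = 1/√(1 − 0.996²) = 1/√0.007984 = 11.19; Δt_1 = 11.19 × 95.9 = 1073 ns.
Leg 2: γ = 34.9; Δt_2 = 34.90 × 79.4 = 2771 ns.
Leg 3: γ = 1/√(1 − 0.7204²) = 1/√0.4810 = 1.442; Δt_3 = 1.442 × 362 = 521.9 ns.
Leg 4: 632 ns is already measured in the laboratory frame.
Total: 1073 + 2771 + 521.9 + 632.0 ns.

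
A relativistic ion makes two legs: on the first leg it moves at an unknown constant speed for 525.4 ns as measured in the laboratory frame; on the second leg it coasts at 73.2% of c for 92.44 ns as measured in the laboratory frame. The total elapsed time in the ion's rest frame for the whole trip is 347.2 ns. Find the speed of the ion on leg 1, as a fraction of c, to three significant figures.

β = 0.841

Leg 1: speed unknown; τ_1 = 525.4/γ_1.
Leg 2: β = 0.732; γ = 1/√(1 − 0.732²) = 1/√0.4642 = 1.468; τ_2 = 92.44/1.468 = 62.98 ns.
Total proper time: τ_1 + 62.98 = 347.2, so τ_1 = 347.2 − 62.98 = 284.2 ns.
γ_1 = 525.4/284.2 = 1.849; β = √(1 − 1/γ²) = √0.7074.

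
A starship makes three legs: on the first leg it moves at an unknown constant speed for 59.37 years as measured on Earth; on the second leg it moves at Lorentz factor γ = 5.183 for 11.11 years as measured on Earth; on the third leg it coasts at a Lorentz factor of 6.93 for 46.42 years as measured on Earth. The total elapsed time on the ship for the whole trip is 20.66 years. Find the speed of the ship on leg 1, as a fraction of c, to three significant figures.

Leg 1: speed unknown; τ_1 = 59.37/γ_1.
Leg 2: γ = 5.183; τ_2 = 11.11/5.183 = 2.144 years.
Leg 3: γ = 6.93; τ_3 = 46.42/6.930 = 6.698 years.
Total proper time: τ_1 + 2.144 + 6.698 = 20.66, so τ_1 = 20.66 − 8.842 = 11.82 years.
γ_1 = 59.37/11.82 = 5.024; β = √(1 − 1/γ²) = √0.9604.

β = 0.980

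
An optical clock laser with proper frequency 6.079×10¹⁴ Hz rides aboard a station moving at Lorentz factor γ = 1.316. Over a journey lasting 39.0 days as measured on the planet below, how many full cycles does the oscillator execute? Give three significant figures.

γ = 1.316
The oscillator's own cycle count is N = f × τ where τ is the proper time aboard the station. τ = Δt/γ = 39.0/1.316 = 29.64 days = 2.560×10⁶ s.
N = 6.079×10¹⁴ × 2.560×10⁶ = 1.557×10²¹.

N = 1.56×10²¹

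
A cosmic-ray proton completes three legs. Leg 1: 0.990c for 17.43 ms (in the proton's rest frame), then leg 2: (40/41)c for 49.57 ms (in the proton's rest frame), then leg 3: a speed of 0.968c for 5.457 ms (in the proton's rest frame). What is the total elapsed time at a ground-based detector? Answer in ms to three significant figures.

Leg 1: γ = 1/√(1 − 0.990²) = 1/√0.01990 = 7.089; Δt_1 = 7.089 × 17.43 = 123.6 ms.
Leg 2: γ = 1/√(1 − (40/41)²) = 41/9 ≈ 4.556; Δt_2 = 4.556 × 49.57 = 225.8 ms.
Leg 3: γ = 1/√(1 − 0.968²) = 1/√0.06298 = 3.985; Δt_3 = 3.985 × 5.457 = 21.75 ms.
Total: 123.6 + 225.8 + 21.75 ms.

Δt = 371 ms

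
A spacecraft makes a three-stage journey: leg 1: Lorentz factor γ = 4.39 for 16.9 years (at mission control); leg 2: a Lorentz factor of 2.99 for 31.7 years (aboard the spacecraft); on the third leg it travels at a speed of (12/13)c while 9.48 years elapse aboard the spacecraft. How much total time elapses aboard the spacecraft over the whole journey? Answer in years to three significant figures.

τ = 45.0 years

Leg 1: γ = 4.39; τ_1 = 16.9/4.390 = 3.850 years.
Leg 2: 31.7 years is already measured aboard the spacecraft.
Leg 3: 9.48 years is already measured aboard the spacecraft.
Total: 3.850 + 31.70 + 9.480 years.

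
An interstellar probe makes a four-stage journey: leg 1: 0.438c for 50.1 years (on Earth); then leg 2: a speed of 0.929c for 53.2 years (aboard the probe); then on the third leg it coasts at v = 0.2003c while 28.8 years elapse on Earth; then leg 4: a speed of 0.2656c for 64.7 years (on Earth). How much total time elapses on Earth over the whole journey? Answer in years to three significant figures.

Δt = 287 years

Leg 1: 50.1 years is already measured on Earth.
Leg 2: γ = 1/√(1 − 0.929²) = 1/√0.1370 = 2.702; Δt_2 = 2.702 × 53.2 = 143.8 years.
Leg 3: 28.8 years is already measured on Earth.
Leg 4: 64.7 years is already measured on Earth.
Total: 50.10 + 143.8 + 28.80 + 64.70 years.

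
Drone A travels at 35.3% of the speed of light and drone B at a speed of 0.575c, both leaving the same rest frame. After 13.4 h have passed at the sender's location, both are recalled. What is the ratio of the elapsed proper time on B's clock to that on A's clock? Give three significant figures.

A: β = 0.353; γ = 1/√(1 − 0.353²) = 1/√0.8754 = 1.069. B: γ = 1/√(1 − 0.575²) = 1/√0.6694 = 1.222.
τ_A/τ_B = γ_B/γ_A = 1.222/1.069 = 1.144, so τ_B/τ_A = 0.8744.

τ_B/τ_A = 0.874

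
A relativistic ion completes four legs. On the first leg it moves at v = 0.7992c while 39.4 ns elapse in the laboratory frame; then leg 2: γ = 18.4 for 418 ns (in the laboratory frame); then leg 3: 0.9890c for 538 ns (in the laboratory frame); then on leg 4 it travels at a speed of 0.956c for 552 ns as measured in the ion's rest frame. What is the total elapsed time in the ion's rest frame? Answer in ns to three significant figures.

τ = 678 ns

Leg 1: γ = 1/√(1 − 0.7992²) = 1/√0.3613 = 1.664; τ_1 = 39.4/1.664 = 23.68 ns.
Leg 2: γ = 18.4; τ_2 = 418/18.40 = 22.72 ns.
Leg 3: γ = 1/√(1 − 0.9890²) = 1/√0.02188 = 6.761; τ_3 = 538/6.761 = 79.58 ns.
Leg 4: 552 ns is already measured in the ion's rest frame.
Total: 23.68 + 22.72 + 79.58 + 552.0 ns.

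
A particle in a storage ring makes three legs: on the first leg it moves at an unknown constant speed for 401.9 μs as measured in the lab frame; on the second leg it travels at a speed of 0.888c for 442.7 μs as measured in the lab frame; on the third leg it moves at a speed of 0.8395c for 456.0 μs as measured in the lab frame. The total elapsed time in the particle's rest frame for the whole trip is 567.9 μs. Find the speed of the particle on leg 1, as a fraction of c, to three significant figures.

β = 0.957

Leg 1: speed unknown; τ_1 = 401.9/γ_1.
Leg 2: γ = 1/√(1 − 0.888²) = 1/√0.2115 = 2.175; τ_2 = 442.7/2.175 = 203.6 μs.
Leg 3: γ = 1/√(1 − 0.8395²) = 1/√0.2952 = 1.840; τ_3 = 456.0/1.840 = 247.8 μs.
Total proper time: τ_1 + 203.6 + 247.8 = 567.9, so τ_1 = 567.9 − 451.3 = 116.6 μs.
γ_1 = 401.9/116.6 = 3.448; β = √(1 − 1/γ²) = √0.9159.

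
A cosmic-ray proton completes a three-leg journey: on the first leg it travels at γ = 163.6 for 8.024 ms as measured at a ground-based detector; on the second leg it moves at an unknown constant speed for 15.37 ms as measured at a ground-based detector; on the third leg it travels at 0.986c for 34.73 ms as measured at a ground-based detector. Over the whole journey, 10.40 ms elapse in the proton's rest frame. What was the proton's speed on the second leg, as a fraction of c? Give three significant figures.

Leg 1: γ = 163.6; τ_1 = 8.024/163.6 = 0.04905 ms.
Leg 2: speed unknown; τ_2 = 15.37/γ_2.
Leg 3: γ = 1/√(1 − 0.986²) = 1/√0.02780 = 5.997; τ_3 = 34.73/5.997 = 5.791 ms.
Total proper time: 0.04905 + τ_2 + 5.791 = 10.40, so τ_2 = 10.40 − 5.840 = 4.560 ms.
γ_2 = 15.37/4.560 = 3.371; β = √(1 − 1/γ²) = √0.9120.

β = 0.955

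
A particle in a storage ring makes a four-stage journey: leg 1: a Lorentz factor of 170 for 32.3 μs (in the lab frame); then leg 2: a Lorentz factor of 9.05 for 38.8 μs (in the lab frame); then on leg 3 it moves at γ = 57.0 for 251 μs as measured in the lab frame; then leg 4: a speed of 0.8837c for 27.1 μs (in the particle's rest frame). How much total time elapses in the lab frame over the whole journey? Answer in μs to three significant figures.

Leg 1: 32.3 μs is already measured in the lab frame.
Leg 2: 38.8 μs is already measured in the lab frame.
Leg 3: 251 μs is already measured in the lab frame.
Leg 4: γ = 1/√(1 − 0.8837²) = 1/√0.2191 = 2.137; Δt_4 = 2.137 × 27.1 = 57.90 μs.
Total: 32.30 + 38.80 + 251.0 + 57.90 μs.

Δt = 380 μs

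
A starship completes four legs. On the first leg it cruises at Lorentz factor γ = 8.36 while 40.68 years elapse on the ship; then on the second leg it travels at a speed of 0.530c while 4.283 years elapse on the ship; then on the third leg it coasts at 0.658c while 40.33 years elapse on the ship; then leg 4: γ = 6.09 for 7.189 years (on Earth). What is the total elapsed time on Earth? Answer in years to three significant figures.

Δt = 406 years

Leg 1: γ = 8.36; Δt_1 = 8.360 × 40.68 = 340.1 years.
Leg 2: γ = 1/√(1 − 0.530²) = 1/√0.7191 = 1.179; Δt_2 = 1.179 × 4.283 = 5.051 years.
Leg 3: γ = 1/√(1 − 0.658²) = 1/√0.5670 = 1.328; Δt_3 = 1.328 × 40.33 = 53.56 years.
Leg 4: 7.189 years is already measured on Earth.
Total: 340.1 + 5.051 + 53.56 + 7.189 years.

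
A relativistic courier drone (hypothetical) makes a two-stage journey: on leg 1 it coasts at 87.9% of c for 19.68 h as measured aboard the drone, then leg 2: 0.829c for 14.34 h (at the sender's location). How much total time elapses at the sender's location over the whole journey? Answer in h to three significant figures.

Leg 1: β = 0.879; γ = 1/√(1 − 0.879²) = 1/√0.2274 = 2.097; Δt_1 = 2.097 × 19.68 = 41.27 h.
Leg 2: 14.34 h is already measured at the sender's location.
Total: 41.27 + 14.34 h.

Δt = 55.6 h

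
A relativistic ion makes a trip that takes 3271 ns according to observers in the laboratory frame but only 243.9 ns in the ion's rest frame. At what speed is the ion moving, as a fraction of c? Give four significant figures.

The proper time is measured in the ion's rest frame (both events occur at the ion's location); Δt is measured in the laboratory frame. γ = Δt/τ = 3271/243.9 = 13.41.
β = √(1 − 1/γ²) = √(1 − 0.005560) = √0.9944

β = 0.9972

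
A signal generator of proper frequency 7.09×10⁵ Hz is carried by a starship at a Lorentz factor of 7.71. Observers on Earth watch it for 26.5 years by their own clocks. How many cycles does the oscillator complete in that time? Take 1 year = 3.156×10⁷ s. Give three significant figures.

γ = 7.71
During 26.5 years of lab time, the oscillator's proper time advances by τ = Δt/γ = 26.5/7.710 = 3.437 years = 1.085×10⁸ s.
N = f × τ = 7.09×10⁵ × 1.085×10⁸ = 7.691×10¹³.

N = 7.69×10¹³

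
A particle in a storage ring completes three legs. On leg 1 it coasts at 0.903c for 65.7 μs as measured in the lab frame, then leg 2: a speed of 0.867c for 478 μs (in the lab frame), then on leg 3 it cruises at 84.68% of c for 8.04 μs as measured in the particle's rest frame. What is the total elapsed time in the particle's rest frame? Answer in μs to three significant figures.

τ = 274 μs

Leg 1: γ = 1/√(1 − 0.903²) = 1/√0.1846 = 2.328; τ_1 = 65.7/2.328 = 28.23 μs.
Leg 2: γ = 1/√(1 − 0.867²) = 1/√0.2483 = 2.007; τ_2 = 478/2.007 = 238.2 μs.
Leg 3: 8.04 μs is already measured in the particle's rest frame.
Total: 28.23 + 238.2 + 8.040 μs.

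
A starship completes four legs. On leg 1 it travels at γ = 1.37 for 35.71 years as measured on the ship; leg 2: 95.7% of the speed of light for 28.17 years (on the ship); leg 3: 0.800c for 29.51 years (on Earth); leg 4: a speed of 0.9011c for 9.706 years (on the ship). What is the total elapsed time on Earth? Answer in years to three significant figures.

Leg 1: γ = 1.37; Δt_1 = 1.370 × 35.71 = 48.92 years.
Leg 2: β = 0.957; γ = 1/√(1 − 0.957²) = 1/√0.08415 = 3.447; Δt_2 = 3.447 × 28.17 = 97.11 years.
Leg 3: 29.51 years is already measured on Earth.
Leg 4: γ = 1/√(1 − 0.9011²) = 1/√0.1880 = 2.306; Δt_4 = 2.306 × 9.706 = 22.38 years.
Total: 48.92 + 97.11 + 29.51 + 22.38 years.

Δt = 198 years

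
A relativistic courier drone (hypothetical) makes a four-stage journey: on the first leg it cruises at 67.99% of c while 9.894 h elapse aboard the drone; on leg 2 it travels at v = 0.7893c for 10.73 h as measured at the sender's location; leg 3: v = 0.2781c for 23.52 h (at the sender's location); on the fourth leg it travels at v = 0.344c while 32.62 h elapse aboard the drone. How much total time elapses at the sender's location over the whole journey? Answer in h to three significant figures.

Leg 1: β = 0.6799; γ = 1/√(1 − 0.6799²) = 1/√0.5377 = 1.364; Δt_1 = 1.364 × 9.894 = 13.49 h.
Leg 2: 10.73 h is already measured at the sender's location.
Leg 3: 23.52 h is already measured at the sender's location.
Leg 4: γ = 1/√(1 − 0.344²) = 1/√0.8817 = 1.065; Δt_4 = 1.065 × 32.62 = 34.74 h.
Total: 13.49 + 10.73 + 23.52 + 34.74 h.

Δt = 82.5 h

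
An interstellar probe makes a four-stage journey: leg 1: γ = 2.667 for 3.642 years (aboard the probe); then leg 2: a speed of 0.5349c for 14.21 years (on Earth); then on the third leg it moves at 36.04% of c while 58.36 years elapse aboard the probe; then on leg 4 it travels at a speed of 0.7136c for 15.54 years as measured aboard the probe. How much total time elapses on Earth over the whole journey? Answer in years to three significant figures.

Δt = 109 years

Leg 1: γ = 2.667; Δt_1 = 2.667 × 3.642 = 9.713 years.
Leg 2: 14.21 years is already measured on Earth.
Leg 3: β = 0.3604; γ = 1/√(1 − 0.3604²) = 1/√0.8701 = 1.072; Δt_3 = 1.072 × 58.36 = 62.56 years.
Leg 4: γ = 1/√(1 − 0.7136²) = 1/√0.4908 = 1.427; Δt_4 = 1.427 × 15.54 = 22.18 years.
Total: 9.713 + 14.21 + 62.56 + 22.18 years.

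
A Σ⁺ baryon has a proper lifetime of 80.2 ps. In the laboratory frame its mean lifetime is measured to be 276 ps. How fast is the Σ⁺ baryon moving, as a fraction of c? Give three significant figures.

γ = Δt/τ₀ = 276/80.2 = 3.441
β = √(1 − 1/γ²) = √(1 − 0.08444) = √0.9156

β = 0.957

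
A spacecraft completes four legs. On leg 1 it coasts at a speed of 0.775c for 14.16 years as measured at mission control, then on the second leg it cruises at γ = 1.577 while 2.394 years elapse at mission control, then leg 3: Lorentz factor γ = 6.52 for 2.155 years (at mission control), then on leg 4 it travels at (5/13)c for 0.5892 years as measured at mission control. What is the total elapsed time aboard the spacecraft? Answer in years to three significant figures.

Leg 1: γ = 1/√(1 − 0.775²) = 1/√0.3994 = 1.582; τ_1 = 14.16/1.582 = 8.949 years.
Leg 2: γ = 1.577; τ_2 = 2.394/1.577 = 1.518 years.
Leg 3: γ = 6.52; τ_3 = 2.155/6.520 = 0.3305 years.
Leg 4: γ = 1/√(1 − (5/13)²) = 13/12 ≈ 1.083; τ_4 = 0.5892/1.083 = 0.5439 years.
Total: 8.949 + 1.518 + 0.3305 + 0.5439 years.

τ = 11.3 years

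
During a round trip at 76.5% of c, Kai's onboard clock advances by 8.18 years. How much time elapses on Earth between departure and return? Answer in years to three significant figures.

β = 0.765; γ = 1/√(1 − 0.765²) = 1/√0.4148 = 1.553
Earth-frame duration is the dilated interval: Δt = γτ = 1.553 × 8.18 years.

Δt = 12.7 years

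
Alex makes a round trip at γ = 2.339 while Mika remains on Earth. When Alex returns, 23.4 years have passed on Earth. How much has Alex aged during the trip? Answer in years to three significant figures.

τ = 10.0 years

γ = 2.339
Alex's clock measures proper time along the trip: τ = Δt/γ = 23.4/2.339 years.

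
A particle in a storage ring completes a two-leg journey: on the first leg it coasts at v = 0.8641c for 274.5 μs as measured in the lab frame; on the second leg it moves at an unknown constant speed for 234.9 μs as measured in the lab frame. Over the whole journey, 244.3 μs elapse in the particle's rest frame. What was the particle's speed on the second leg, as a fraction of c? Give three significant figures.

β = 0.892

Leg 1: γ = 1/√(1 − 0.8641²) = 1/√0.2533 = 1.987; τ_1 = 274.5/1.987 = 138.2 μs.
Leg 2: speed unknown; τ_2 = 234.9/γ_2.
Total proper time: 138.2 + τ_2 = 244.3, so τ_2 = 244.3 − 138.2 = 106.1 μs.
γ_2 = 234.9/106.1 = 2.213; β = √(1 − 1/γ²) = √0.7958.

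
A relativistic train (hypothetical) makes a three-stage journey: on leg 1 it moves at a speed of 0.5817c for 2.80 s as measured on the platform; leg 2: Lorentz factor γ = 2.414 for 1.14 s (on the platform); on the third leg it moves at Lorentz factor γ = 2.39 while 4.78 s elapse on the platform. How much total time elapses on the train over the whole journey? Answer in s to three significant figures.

Leg 1: γ = 1/√(1 − 0.5817²) = 1/√0.6616 = 1.229; τ_1 = 2.80/1.229 = 2.278 s.
Leg 2: γ = 2.414; τ_2 = 1.14/2.414 = 0.4722 s.
Leg 3: γ = 2.39; τ_3 = 4.78/2.390 = 2.000 s.
Total: 2.278 + 0.4722 + 2.000 s.

τ = 4.75 s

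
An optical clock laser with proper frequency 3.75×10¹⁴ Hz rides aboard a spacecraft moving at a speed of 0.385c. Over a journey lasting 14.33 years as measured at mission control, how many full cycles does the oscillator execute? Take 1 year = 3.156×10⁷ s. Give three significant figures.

γ = 1/√(1 − 0.385²) = 1/√0.8518 = 1.084
The oscillator's own cycle count is N = f × τ where τ is the proper time aboard the spacecraft. τ = Δt/γ = 14.33/1.084 = 13.23 years = 4.174×10⁸ s.
N = 3.75×10¹⁴ × 4.174×10⁸ = 1.565×10²³.

N = 1.57×10²³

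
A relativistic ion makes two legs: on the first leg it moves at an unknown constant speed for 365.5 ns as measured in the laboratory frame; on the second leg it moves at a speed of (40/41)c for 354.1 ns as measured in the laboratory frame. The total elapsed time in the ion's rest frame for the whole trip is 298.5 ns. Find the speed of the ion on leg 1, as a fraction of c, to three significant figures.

Leg 1: speed unknown; τ_1 = 365.5/γ_1.
Leg 2: γ = 1/√(1 − (40/41)²) = 41/9 ≈ 4.556; τ_2 = 354.1/4.556 = 77.73 ns.
Total proper time: τ_1 + 77.73 = 298.5, so τ_1 = 298.5 − 77.73 = 220.8 ns.
γ_1 = 365.5/220.8 = 1.656; β = √(1 − 1/γ²) = √0.6352.

β = 0.797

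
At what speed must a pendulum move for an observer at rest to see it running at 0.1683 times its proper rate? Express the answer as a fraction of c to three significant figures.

Rate ratio = 1/γ, so γ = 1/0.1683 = 5.942.
β = √(1 − 1/γ²) = √(1 − 0.1683²) = √0.9717

β = 0.986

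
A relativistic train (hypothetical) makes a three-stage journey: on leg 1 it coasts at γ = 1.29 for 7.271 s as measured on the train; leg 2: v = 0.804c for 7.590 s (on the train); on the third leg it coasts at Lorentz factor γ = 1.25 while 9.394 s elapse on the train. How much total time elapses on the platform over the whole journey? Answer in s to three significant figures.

Δt = 33.9 s

Leg 1: γ = 1.29; Δt_1 = 1.290 × 7.271 = 9.380 s.
Leg 2: γ = 1/√(1 − 0.804²) = 1/√0.3536 = 1.682; Δt_2 = 1.682 × 7.590 = 12.76 s.
Leg 3: γ = 1.25; Δt_3 = 1.250 × 9.394 = 11.74 s.
Total: 9.380 + 12.76 + 11.74 s.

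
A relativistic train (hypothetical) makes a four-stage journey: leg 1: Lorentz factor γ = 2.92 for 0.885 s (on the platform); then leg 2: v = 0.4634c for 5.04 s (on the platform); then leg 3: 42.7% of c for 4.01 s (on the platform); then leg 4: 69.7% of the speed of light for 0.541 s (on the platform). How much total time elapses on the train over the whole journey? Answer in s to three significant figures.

τ = 8.78 s

Leg 1: γ = 2.92; τ_1 = 0.885/2.920 = 0.3031 s.
Leg 2: γ = 1/√(1 − 0.4634²) = 1/√0.7853 = 1.128; τ_2 = 5.04/1.128 = 4.466 s.
Leg 3: β = 0.427; γ = 1/√(1 − 0.427²) = 1/√0.8177 = 1.106; τ_3 = 4.01/1.106 = 3.626 s.
Leg 4: β = 0.697; γ = 1/√(1 − 0.697²) = 1/√0.5142 = 1.395; τ_4 = 0.541/1.395 = 0.3879 s.
Total: 0.3031 + 4.466 + 3.626 + 0.3879 s.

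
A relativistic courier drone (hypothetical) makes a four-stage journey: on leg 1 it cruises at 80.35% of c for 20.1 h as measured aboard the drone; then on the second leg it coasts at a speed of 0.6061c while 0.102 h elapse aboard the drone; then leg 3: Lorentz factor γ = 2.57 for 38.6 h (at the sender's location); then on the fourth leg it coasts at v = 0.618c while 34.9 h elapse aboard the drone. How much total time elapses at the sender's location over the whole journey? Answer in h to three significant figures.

Δt = 117 h

Leg 1: β = 0.8035; γ = 1/√(1 − 0.8035²) = 1/√0.3544 = 1.680; Δt_1 = 1.680 × 20.1 = 33.76 h.
Leg 2: γ = 1/√(1 − 0.6061²) = 1/√0.6326 = 1.257; Δt_2 = 1.257 × 0.102 = 0.1282 h.
Leg 3: 38.6 h is already measured at the sender's location.
Leg 4: γ = 1/√(1 − 0.618²) = 1/√0.6181 = 1.272; Δt_4 = 1.272 × 34.9 = 44.39 h.
Total: 33.76 + 0.1282 + 38.60 + 44.39 h.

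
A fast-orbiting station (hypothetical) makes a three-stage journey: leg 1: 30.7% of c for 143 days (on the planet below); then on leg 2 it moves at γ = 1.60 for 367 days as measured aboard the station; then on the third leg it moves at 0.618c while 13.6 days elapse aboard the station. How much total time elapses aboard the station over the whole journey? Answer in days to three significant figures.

τ = 517 days

Leg 1: β = 0.307; γ = 1/√(1 − 0.307²) = 1/√0.9058 = 1.051; τ_1 = 143/1.051 = 136.1 days.
Leg 2: 367 days is already measured aboard the station.
Leg 3: 13.6 days is already measured aboard the station.
Total: 136.1 + 367.0 + 13.60 days.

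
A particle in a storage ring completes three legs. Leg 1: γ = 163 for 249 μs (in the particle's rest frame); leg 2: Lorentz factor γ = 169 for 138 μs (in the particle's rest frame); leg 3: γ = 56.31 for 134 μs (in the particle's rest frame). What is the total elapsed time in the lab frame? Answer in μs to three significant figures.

Δt = 7.15×10⁴ μs

Leg 1: γ = 163; Δt_1 = 163.0 × 249 = 4.059×10⁴ μs.
Leg 2: γ = 169; Δt_2 = 169.0 × 138 = 2.332×10⁴ μs.
Leg 3: γ = 56.31; Δt_3 = 56.31 × 134 = 7546 μs.
Total: 4.059×10⁴ + 2.332×10⁴ + 7546 μs.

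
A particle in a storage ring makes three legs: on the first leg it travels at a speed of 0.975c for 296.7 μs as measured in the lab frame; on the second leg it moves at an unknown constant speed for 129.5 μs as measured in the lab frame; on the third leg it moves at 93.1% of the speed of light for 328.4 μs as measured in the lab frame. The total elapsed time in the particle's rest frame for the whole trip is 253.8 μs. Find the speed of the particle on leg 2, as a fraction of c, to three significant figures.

Leg 1: γ = 1/√(1 − 0.975²) = 1/√0.04938 = 4.500; τ_1 = 296.7/4.500 = 65.93 μs.
Leg 2: speed unknown; τ_2 = 129.5/γ_2.
Leg 3: β = 0.931; γ = 1/√(1 − 0.931²) = 1/√0.1332 = 2.740; τ_3 = 328.4/2.740 = 119.9 μs.
Total proper time: 65.93 + τ_2 + 119.9 = 253.8, so τ_2 = 253.8 − 185.8 = 68.00 μs.
γ_2 = 129.5/68.00 = 1.904; β = √(1 − 1/γ²) = √0.7243.

β = 0.851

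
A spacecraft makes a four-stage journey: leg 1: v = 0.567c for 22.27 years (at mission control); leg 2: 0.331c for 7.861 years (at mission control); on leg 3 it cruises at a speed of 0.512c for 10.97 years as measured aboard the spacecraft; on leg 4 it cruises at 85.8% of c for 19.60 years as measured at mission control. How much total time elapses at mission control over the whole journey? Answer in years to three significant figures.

Leg 1: 22.27 years is already measured at mission control.
Leg 2: 7.861 years is already measured at mission control.
Leg 3: γ = 1/√(1 − 0.512²) = 1/√0.7379 = 1.164; Δt_3 = 1.164 × 10.97 = 12.77 years.
Leg 4: 19.60 years is already measured at mission control.
Total: 22.27 + 7.861 + 12.77 + 19.60 years.

Δt = 62.5 years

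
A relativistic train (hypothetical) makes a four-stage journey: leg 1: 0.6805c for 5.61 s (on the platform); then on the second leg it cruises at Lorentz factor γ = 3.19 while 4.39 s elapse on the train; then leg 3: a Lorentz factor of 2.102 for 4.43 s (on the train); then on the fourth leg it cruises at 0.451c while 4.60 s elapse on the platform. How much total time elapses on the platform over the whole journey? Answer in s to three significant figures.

Leg 1: 5.61 s is already measured on the platform.
Leg 2: γ = 3.19; Δt_2 = 3.190 × 4.39 = 14.00 s.
Leg 3: γ = 2.102; Δt_3 = 2.102 × 4.43 = 9.312 s.
Leg 4: 4.60 s is already measured on the platform.
Total: 5.610 + 14.00 + 9.312 + 4.600 s.

Δt = 33.5 s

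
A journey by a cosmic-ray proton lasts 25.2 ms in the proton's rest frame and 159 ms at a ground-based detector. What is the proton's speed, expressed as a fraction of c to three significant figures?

β = 0.987

The proper time is measured in the proton's rest frame (both events occur at the proton's location); Δt is measured at a ground-based detector. γ = Δt/τ = 159/25.2 = 6.310.
β = √(1 − 1/γ²) = √(1 − 0.02512) = √0.9749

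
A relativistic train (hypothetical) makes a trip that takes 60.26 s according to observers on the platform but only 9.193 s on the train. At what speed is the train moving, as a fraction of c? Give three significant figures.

β = 0.988

The proper time is measured on the train (both events occur at the train's location); Δt is measured on the platform. γ = Δt/τ = 60.26/9.193 = 6.555.
β = √(1 − 1/γ²) = √(1 − 0.02327) = √0.9767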